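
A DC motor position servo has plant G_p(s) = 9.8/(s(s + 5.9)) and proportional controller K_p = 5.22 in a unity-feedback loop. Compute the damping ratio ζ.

The closed-loop denominator is s(s+5.9) + 5.22·9.8 = s² + 5.9s + 51.16.
Matching s² + 2ζω_n s + ω_n²: ω_n = √51.16 = 7.152 rad/s and 2ζω_n = 5.9, so ζ = 5.9/(2·7.152) = 0.412.

ζ = 0.412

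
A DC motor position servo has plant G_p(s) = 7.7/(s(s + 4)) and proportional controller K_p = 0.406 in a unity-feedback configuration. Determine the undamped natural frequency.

ω_n = 1.77 rad/s

With unity feedback the closed-loop characteristic equation is s² + 4s + 0.406·7.7 = s² + 4s + 3.126 = 0.
So ω_n² = 3.126 ⇒ ω_n = 1.768 rad/s, and ζ = 4/(2ω_n) = 1.13.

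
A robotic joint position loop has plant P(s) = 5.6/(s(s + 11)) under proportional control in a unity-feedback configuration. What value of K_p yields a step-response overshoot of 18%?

K_p = 23.5

From %OS = 100·exp(−πζ/√(1−ζ²)) = 18%, ζ = −ln(0.18)/√(π²+ln²(0.18)) = 0.4791.
Characteristic equation s² + 11s + 5.6K_p = 0 gives ζ = 11/(2√(5.6K_p)).
Setting ζ = 0.4791: √(5.6K_p) = 11/(2·0.4791) = 11.48, so K_p = 131.8/5.6 = 23.5.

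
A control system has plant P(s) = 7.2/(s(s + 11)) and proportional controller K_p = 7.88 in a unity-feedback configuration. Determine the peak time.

T_p = 0.61 s

From 1 + K_pP(s) = 0: s² + 11s + 56.74 = 0 ⇒ ω_n = 7.532, ζ = 0.7302.
Damped frequency ω_d = ω_n√(1−ζ²) = 5.146 rad/s, so peak time T_p = π/ω_d = 0.61 s.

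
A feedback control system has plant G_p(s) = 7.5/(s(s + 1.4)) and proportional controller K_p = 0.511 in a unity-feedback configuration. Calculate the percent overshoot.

From 1 + K_pG_p(s) = 0: s² + 1.4s + 3.833 = 0 ⇒ ω_n = 1.958, ζ = 0.3576.
%OS = 100·exp(−πζ/√(1−ζ²)) = 100·exp(−π·0.3576/√0.8721) = 30%.

30%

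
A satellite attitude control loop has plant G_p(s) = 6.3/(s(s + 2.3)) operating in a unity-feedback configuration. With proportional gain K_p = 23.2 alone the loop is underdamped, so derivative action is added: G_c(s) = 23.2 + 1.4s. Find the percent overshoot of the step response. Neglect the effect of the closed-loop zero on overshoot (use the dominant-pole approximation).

Forward path: (23.2 + 1.4s)·6.3/(s(s+2.3)). The closed-loop characteristic equation is s² + (2.3 + 6.3·1.4)s + 6.3·23.2 = 0.
That is s² + 11.12s + 146.2 = 0, so ω_n = 12.09 rad/s and ζ = 11.12/(2·12.09) = 0.4599.
%OS = 100·exp(−πζ/√(1−ζ²)) = 19.7%.

19.7%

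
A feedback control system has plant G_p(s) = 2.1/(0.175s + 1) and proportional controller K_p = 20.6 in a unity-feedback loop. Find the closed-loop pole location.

s = -252.9

Closed loop: T(s) = K_p·G_p/(1+K_p·G_p) = 43.26/(0.175s + 1 + 43.26), with pole at s = −(1 + 43.26)/0.175 = −252.9.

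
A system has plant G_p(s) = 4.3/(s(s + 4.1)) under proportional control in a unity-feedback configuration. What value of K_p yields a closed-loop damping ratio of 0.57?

Closed-loop characteristic equation: s² + 4.1s + K_p·4.3 = 0.
So ω_n = √(4.3K_p) and 2ζω_n = 4.1, giving ζ = 4.1/(2√(4.3K_p)).
Setting ζ = 0.57: √(4.3K_p) = 4.1/(2·0.57) = 3.596, so K_p = 12.93/4.3 = 3.01.

K_p = 3.01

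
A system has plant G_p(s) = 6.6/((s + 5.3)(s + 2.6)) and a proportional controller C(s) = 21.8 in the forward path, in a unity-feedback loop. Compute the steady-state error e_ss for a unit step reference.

The loop is type 0. Static position error constant K_pos = C(0)·G_p(0) = 21.8·0.479 = 10.44.
Steady-state error to a unit step: e_ss = 1/(1+K_pos) = 1/11.44 = 0.0874.

0.0874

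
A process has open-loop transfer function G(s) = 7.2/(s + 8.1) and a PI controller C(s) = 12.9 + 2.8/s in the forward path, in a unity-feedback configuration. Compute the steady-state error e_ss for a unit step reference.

0

The open loop C(s)G(s) has a pole at the origin (type 1), so the static position error constant is infinite and e_ss = 1/(1+∞) = 0.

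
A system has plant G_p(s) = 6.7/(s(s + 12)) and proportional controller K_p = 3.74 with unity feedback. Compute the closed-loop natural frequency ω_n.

ω_n = 5.01 rad/s

The closed-loop denominator is s(s+12) + 3.74·6.7 = s² + 12s + 25.06.
So ω_n² = 25.06 ⇒ ω_n = 5.006 rad/s, and ζ = 12/(2ω_n) = 1.2.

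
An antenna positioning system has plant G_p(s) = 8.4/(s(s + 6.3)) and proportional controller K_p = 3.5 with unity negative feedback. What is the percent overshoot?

10.6%

The closed-loop denominator s² + 6.3s + 29.4 gives ω_n = √29.4 = 5.422 and ζ = 6.3/(2ω_n) = 0.5809.
%OS = 100·exp(−πζ/√(1−ζ²)) = 100·exp(−π·0.5809/√0.6625) = 10.6%.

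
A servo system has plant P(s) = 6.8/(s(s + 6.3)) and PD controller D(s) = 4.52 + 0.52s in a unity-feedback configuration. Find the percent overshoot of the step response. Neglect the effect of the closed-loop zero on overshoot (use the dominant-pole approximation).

0.239%

Forward path: (4.52 + 0.52s)·6.8/(s(s+6.3)). The closed-loop characteristic equation is s² + (6.3 + 6.8·0.52)s + 6.8·4.52 = 0.
That is s² + 9.836s + 30.74 = 0, so ω_n = 5.544 rad/s and ζ = 9.836/(2·5.544) = 0.8871.
%OS = 100·exp(−πζ/√(1−ζ²)) = 0.239%.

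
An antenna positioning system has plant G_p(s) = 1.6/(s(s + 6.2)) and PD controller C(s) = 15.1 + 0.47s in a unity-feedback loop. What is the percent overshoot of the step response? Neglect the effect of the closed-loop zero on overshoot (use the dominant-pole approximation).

Forward path: (15.1 + 0.47s)·1.6/(s(s+6.2)). The closed-loop characteristic equation is s² + (6.2 + 1.6·0.47)s + 1.6·15.1 = 0.
That is s² + 6.952s + 24.16 = 0, so ω_n = 4.915 rad/s and ζ = 6.952/(2·4.915) = 0.7072.
%OS = 100·exp(−πζ/√(1−ζ²)) = 4.32%.

4.32%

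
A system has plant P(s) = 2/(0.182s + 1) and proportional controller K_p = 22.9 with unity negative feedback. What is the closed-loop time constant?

Closed loop: T(s) = K_p·P/(1+K_p·P) = 45.8/(0.182s + 1 + 45.8), with pole at s = −(1 + 45.8)/0.182 = −257.1.
Closed-loop time constant τ = 1/257.1 = 0.00389 s.

τ = 0.00389 s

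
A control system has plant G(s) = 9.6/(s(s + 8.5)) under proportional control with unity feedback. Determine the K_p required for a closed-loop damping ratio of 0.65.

K_p = 4.45

Closed-loop characteristic equation: s² + 8.5s + K_p·9.6 = 0.
So ω_n = √(9.6K_p) and 2ζω_n = 8.5, giving ζ = 8.5/(2√(9.6K_p)).
Setting ζ = 0.65: √(9.6K_p) = 8.5/(2·0.65) = 6.538, so K_p = 42.75/9.6 = 4.45.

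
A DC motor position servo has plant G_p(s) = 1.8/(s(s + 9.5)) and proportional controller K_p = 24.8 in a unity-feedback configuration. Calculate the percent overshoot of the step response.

4.18%

Closed-loop characteristic equation: s² + 9.5s + 44.64 = 0, so ω_n = 6.681 rad/s and ζ = 9.5/(2·6.681) = 0.7109.
%OS = 100·exp(−πζ/√(1−ζ²)) = 100·exp(−π·0.7109/√0.4946) = 4.18%.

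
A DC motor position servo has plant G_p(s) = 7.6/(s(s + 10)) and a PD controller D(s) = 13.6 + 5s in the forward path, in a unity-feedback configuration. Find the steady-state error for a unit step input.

0

The open loop D(s)G_p(s) has a pole at the origin (type 1), so the static position error constant is infinite and e_ss = 1/(1+∞) = 0.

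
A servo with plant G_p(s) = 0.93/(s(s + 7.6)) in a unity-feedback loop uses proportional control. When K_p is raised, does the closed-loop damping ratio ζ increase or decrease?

decrease

ζ = 7.6/(2√(0.93K_p)); increasing K_p raises the denominator, so ζ falls.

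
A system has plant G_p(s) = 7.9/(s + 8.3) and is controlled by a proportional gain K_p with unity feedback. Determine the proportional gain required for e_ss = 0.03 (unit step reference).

K_p = 34

The loop is type 0, so e_ss(step) = 1/(1 + K_pos) with K_pos = K_p·G_p(0).
G_p(0) = 0.9518. Require 1/(1 + K_p·0.9518) = 0.03, so 1 + 0.9518·K_p = 33.33.
K_p = (33.33 − 1)/0.9518 = 34.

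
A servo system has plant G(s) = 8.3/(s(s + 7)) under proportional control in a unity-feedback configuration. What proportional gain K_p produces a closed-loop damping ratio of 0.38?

Closed-loop characteristic equation: s² + 7s + K_p·8.3 = 0.
So ω_n = √(8.3K_p) and 2ζω_n = 7, giving ζ = 7/(2√(8.3K_p)).
Setting ζ = 0.38: √(8.3K_p) = 7/(2·0.38) = 9.211, so K_p = 84.83/8.3 = 10.2.

K_p = 10.2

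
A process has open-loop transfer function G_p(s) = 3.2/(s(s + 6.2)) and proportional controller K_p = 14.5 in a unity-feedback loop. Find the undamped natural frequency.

ω_n = 6.81 rad/s

With unity feedback the closed-loop characteristic equation is s² + 6.2s + 14.5·3.2 = s² + 6.2s + 46.4 = 0.
Matching s² + 2ζω_n s + ω_n²: ω_n = √46.4 = 6.812 rad/s and 2ζω_n = 6.2, so ζ = 6.2/(2·6.812) = 0.455.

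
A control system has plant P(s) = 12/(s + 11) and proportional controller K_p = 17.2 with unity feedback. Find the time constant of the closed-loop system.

Closed-loop transfer function: T(s) = K_p·P(s)/(1 + K_p·P(s)) = 206.4/(s + 11 + 206.4) = 206.4/(s + 217.4).
Time constant τ = 1/217.4 = 0.0046 s.

τ = 0.0046 s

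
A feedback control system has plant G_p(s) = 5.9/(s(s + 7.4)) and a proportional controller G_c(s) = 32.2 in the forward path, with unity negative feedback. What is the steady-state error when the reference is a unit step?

0

The open loop G_c(s)G_p(s) has a pole at the origin (type 1), so the static position error constant is infinite and e_ss = 1/(1+∞) = 0.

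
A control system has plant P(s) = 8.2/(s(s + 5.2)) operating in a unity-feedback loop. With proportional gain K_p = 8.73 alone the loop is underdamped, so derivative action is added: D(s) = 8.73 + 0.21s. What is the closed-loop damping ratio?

Forward path: (8.73 + 0.21s)·8.2/(s(s+5.2)). The closed-loop characteristic equation is s² + (5.2 + 8.2·0.21)s + 8.2·8.73 = 0.
That is s² + 6.922s + 71.59 = 0, so ω_n = 8.461 rad/s and ζ = 6.922/(2·8.461) = 0.4091.

ζ = 0.409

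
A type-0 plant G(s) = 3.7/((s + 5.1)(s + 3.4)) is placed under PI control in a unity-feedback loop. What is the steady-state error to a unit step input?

0

The PI controller's integrator makes the forward path type 1, so e_ss to a step is zero.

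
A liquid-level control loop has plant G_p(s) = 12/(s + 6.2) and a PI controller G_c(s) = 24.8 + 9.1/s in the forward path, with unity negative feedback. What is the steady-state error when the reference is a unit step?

The open loop G_c(s)G_p(s) has a pole at the origin (type 1), so the static position error constant is infinite and e_ss = 1/(1+∞) = 0.

0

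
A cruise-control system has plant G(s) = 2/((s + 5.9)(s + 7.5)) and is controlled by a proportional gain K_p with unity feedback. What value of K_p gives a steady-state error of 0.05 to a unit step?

K_p = 420

For a type-0 loop with proportional control, e_ss = 1/(1 + K_p·G(0)).
G(0) = 0.0452. Require 1/(1 + K_p·0.0452) = 0.05, so 1 + 0.0452·K_p = 20.
K_p = (20 − 1)/0.0452 = 420.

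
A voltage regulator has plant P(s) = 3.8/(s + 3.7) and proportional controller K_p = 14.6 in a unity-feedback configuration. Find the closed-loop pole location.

Closed-loop transfer function: T(s) = K_p·P(s)/(1 + K_p·P(s)) = 55.48/(s + 3.7 + 55.48) = 55.48/(s + 59.18).
The closed-loop pole is at s = −59.18.

s = -59.18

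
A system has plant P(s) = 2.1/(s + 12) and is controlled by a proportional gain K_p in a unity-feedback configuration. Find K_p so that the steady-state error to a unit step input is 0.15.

K_p = 32.4

The loop is type 0, so e_ss(step) = 1/(1 + K_pos) with K_pos = K_p·P(0).
P(0) = 0.175. Require 1/(1 + K_p·0.175) = 0.15, so 1 + 0.175·K_p = 6.667.
K_p = (6.667 − 1)/0.175 = 32.4.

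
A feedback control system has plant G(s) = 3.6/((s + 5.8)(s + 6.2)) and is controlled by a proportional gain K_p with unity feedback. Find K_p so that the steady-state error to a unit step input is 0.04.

For a type-0 loop with proportional control, e_ss = 1/(1 + K_p·G(0)).
G(0) = 0.1001. Require 1/(1 + K_p·0.1001) = 0.04, so 1 + 0.1001·K_p = 25.
K_p = (25 − 1)/0.1001 = 240.

K_p = 240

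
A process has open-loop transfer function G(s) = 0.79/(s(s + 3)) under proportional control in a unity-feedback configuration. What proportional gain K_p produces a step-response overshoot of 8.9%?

From %OS = 100·exp(−πζ/√(1−ζ²)) = 8.9%, ζ = −ln(0.089)/√(π²+ln²(0.089)) = 0.6101.
Characteristic equation s² + 3s + 0.79K_p = 0 gives ζ = 3/(2√(0.79K_p)).
Setting ζ = 0.6101: √(0.79K_p) = 3/(2·0.6101) = 2.459, so K_p = 6.045/0.79 = 7.65.

K_p = 7.65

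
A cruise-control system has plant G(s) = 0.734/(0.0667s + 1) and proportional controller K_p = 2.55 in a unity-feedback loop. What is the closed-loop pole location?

Closed loop: T(s) = K_p·G/(1+K_p·G) = 1.872/(0.0667s + 1 + 1.872), with pole at s = −(1 + 1.872)/0.0667 = −43.05.

s = -43.05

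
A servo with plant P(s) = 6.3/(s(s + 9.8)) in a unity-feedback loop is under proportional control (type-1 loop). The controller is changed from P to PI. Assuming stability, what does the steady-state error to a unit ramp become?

The integrator raises the loop to type 2, so K_v → ∞ and e_ss to a ramp is zero.

0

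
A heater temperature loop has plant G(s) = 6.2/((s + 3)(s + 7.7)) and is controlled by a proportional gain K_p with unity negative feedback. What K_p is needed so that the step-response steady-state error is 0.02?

K_p = 183

For a type-0 loop with proportional control, e_ss = 1/(1 + K_p·G(0)).
G(0) = 0.2684. Require 1/(1 + K_p·0.2684) = 0.02, so 1 + 0.2684·K_p = 50.
K_p = (50 − 1)/0.2684 = 183.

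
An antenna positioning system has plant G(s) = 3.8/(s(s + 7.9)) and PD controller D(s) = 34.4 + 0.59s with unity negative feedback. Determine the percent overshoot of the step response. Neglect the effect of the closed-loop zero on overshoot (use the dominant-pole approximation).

21.1%

Forward path: (34.4 + 0.59s)·3.8/(s(s+7.9)). The closed-loop characteristic equation is s² + (7.9 + 3.8·0.59)s + 3.8·34.4 = 0.
That is s² + 10.14s + 130.7 = 0, so ω_n = 11.43 rad/s and ζ = 10.14/(2·11.43) = 0.4435.
%OS = 100·exp(−πζ/√(1−ζ²)) = 21.1%.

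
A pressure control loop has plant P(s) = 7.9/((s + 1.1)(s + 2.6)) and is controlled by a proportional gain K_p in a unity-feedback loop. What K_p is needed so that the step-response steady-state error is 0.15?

The loop is type 0, so e_ss(step) = 1/(1 + K_pos) with K_pos = K_p·P(0).
P(0) = 2.762. Require 1/(1 + K_p·2.762) = 0.15, so 1 + 2.762·K_p = 6.667.
K_p = (6.667 − 1)/2.762 = 2.05.

K_p = 2.05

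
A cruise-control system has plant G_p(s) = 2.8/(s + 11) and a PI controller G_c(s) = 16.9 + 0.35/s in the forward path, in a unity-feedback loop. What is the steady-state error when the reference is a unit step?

The open loop G_c(s)G_p(s) has a pole at the origin (type 1), so the static position error constant is infinite and e_ss = 1/(1+∞) = 0.

0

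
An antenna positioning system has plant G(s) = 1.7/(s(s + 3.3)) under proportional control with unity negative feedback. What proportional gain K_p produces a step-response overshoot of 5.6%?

From %OS = 100·exp(−πζ/√(1−ζ²)) = 5.6%, ζ = −ln(0.056)/√(π²+ln²(0.056)) = 0.6761.
Characteristic equation s² + 3.3s + 1.7K_p = 0 gives ζ = 3.3/(2√(1.7K_p)).
Setting ζ = 0.6761: √(1.7K_p) = 3.3/(2·0.6761) = 2.441, so K_p = 5.957/1.7 = 3.5.

K_p = 3.5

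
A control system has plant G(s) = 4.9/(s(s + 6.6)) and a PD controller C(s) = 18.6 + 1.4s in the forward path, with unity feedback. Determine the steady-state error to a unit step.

The open loop C(s)G(s) has a pole at the origin (type 1), so the static position error constant is infinite and e_ss = 1/(1+∞) = 0.

0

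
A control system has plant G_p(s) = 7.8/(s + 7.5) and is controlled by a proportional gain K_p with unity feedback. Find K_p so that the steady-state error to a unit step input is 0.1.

K_p = 8.65

For a type-0 loop with proportional control, e_ss = 1/(1 + K_p·G_p(0)).
G_p(0) = 1.04. Require 1/(1 + K_p·1.04) = 0.1, so 1 + 1.04·K_p = 10.
K_p = (10 − 1)/1.04 = 8.65.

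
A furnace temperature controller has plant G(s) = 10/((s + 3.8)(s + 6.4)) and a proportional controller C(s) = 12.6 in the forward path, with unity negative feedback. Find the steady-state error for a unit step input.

0.162

The loop is type 0. Static position error constant K_pos = C(0)·G(0) = 12.6·0.4112 = 5.181.
Steady-state error to a unit step: e_ss = 1/(1+K_pos) = 1/6.181 = 0.162.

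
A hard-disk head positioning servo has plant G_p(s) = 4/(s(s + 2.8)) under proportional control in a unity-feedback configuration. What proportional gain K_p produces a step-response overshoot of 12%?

K_p = 1.57

From %OS = 100·exp(−πζ/√(1−ζ²)) = 12%, ζ = −ln(0.12)/√(π²+ln²(0.12)) = 0.5594.
Characteristic equation s² + 2.8s + 4K_p = 0 gives ζ = 2.8/(2√(4K_p)).
Setting ζ = 0.5594: √(4K_p) = 2.8/(2·0.5594) = 2.503, so K_p = 6.263/4 = 1.57.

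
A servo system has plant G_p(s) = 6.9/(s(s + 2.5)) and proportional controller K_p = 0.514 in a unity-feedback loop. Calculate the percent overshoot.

Closed-loop characteristic equation: s² + 2.5s + 3.547 = 0, so ω_n = 1.883 rad/s and ζ = 2.5/(2·1.883) = 0.6637.
%OS = 100·exp(−πζ/√(1−ζ²)) = 100·exp(−π·0.6637/√0.5594) = 6.15%.

6.15%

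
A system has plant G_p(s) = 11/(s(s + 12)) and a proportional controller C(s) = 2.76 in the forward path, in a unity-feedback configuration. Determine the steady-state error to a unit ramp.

0.395

The loop has one pole at the origin (type 1). Velocity error constant K_v = lim_{s→0} s·C(s)G_p(s) = 2.76·11/12 = 2.53.
Steady-state error to a unit ramp: e_ss = 1/K_v = 0.395.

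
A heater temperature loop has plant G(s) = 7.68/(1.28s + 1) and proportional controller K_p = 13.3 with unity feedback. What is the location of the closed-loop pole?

Closed loop: T(s) = K_p·G/(1+K_p·G) = 102.1/(1.28s + 1 + 102.1), with pole at s = −(1 + 102.1)/1.28 = −80.58.

s = -80.58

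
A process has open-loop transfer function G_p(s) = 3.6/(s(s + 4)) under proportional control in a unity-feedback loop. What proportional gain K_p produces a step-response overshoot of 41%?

K_p = 14.9

From %OS = 100·exp(−πζ/√(1−ζ²)) = 41%, ζ = −ln(0.41)/√(π²+ln²(0.41)) = 0.273.
Characteristic equation s² + 4s + 3.6K_p = 0 gives ζ = 4/(2√(3.6K_p)).
Setting ζ = 0.273: √(3.6K_p) = 4/(2·0.273) = 7.325, so K_p = 53.66/3.6 = 14.9.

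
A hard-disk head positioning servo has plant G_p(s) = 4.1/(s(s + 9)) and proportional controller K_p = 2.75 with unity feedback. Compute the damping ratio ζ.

ζ = 1.34

With unity feedback the closed-loop characteristic equation is s² + 9s + 2.75·4.1 = s² + 9s + 11.27 = 0.
Matching s² + 2ζω_n s + ω_n²: ω_n = √11.27 = 3.358 rad/s and 2ζω_n = 9, so ζ = 9/(2·3.358) = 1.34.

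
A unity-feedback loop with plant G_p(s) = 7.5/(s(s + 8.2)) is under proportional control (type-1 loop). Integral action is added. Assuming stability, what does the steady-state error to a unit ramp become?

0

The integrator raises the loop to type 2, so K_v → ∞ and e_ss to a ramp is zero.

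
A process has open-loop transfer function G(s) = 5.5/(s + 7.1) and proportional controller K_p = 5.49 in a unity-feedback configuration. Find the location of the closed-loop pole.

Closed-loop transfer function: T(s) = K_p·G(s)/(1 + K_p·G(s)) = 30.2/(s + 7.1 + 30.2) = 30.2/(s + 37.3).
The closed-loop pole is at s = −37.3.

s = -37.3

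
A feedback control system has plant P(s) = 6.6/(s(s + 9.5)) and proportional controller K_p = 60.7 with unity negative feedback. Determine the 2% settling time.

Closed-loop characteristic equation: s² + 9.5s + 400.6 = 0, so ω_n = 20.02 rad/s and ζ = 9.5/(2·20.02) = 0.2373.
2% settling time T_s ≈ 4/(ζω_n) = 4/4.75 = 0.842 s.

T_s ≈ 0.842 s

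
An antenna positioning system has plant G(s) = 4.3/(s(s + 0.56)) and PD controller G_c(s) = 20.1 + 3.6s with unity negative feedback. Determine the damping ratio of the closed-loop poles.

Forward path: (20.1 + 3.6s)·4.3/(s(s+0.56)). The closed-loop characteristic equation is s² + (0.56 + 4.3·3.6)s + 4.3·20.1 = 0.
That is s² + 16.04s + 86.43 = 0, so ω_n = 9.297 rad/s and ζ = 16.04/(2·9.297) = 0.8627.

ζ = 0.863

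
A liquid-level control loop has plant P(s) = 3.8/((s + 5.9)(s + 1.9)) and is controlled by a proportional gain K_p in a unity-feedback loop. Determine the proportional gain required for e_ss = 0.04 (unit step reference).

K_p = 70.8

The loop is type 0, so e_ss(step) = 1/(1 + K_pos) with K_pos = K_p·P(0).
P(0) = 0.339. Require 1/(1 + K_p·0.339) = 0.04, so 1 + 0.339·K_p = 25.
K_p = (25 − 1)/0.339 = 70.8.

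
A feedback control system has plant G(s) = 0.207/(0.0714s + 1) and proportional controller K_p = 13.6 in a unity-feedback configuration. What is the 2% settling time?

T_s ≈ 0.0749 s

Closed loop: T(s) = K_p·G/(1+K_p·G) = 2.815/(0.0714s + 1 + 2.815), with pole at s = −(1 + 2.815)/0.0714 = −53.43.
τ = 1/53.43 = 0.01871 s, so 2% settling time ≈ 4τ = 0.0749 s.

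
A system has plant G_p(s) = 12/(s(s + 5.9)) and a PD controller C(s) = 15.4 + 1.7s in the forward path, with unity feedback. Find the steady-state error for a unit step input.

0

The open loop C(s)G_p(s) has a pole at the origin (type 1), so the static position error constant is infinite and e_ss = 1/(1+∞) = 0.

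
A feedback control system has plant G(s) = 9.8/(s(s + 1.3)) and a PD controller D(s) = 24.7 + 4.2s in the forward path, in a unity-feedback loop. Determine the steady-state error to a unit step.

The open loop D(s)G(s) has a pole at the origin (type 1), so the static position error constant is infinite and e_ss = 1/(1+∞) = 0.

0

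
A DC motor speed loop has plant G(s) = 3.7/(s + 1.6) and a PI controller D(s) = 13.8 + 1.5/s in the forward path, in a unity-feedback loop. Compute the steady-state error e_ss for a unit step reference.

0

The open loop D(s)G(s) has a pole at the origin (type 1), so the static position error constant is infinite and e_ss = 1/(1+∞) = 0.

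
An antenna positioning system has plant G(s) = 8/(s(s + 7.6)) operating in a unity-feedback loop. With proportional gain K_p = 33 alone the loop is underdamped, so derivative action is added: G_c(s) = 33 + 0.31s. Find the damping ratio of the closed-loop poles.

ζ = 0.31

Forward path: (33 + 0.31s)·8/(s(s+7.6)). The closed-loop characteristic equation is s² + (7.6 + 8·0.31)s + 8·33 = 0.
That is s² + 10.08s + 264 = 0, so ω_n = 16.25 rad/s and ζ = 10.08/(2·16.25) = 0.3102.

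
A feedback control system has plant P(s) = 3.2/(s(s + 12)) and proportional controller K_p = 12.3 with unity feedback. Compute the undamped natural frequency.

ω_n = 6.27 rad/s

With unity feedback the closed-loop characteristic equation is s² + 12s + 12.3·3.2 = s² + 12s + 39.36 = 0.
So ω_n² = 39.36 ⇒ ω_n = 6.274 rad/s, and ζ = 12/(2ω_n) = 0.956.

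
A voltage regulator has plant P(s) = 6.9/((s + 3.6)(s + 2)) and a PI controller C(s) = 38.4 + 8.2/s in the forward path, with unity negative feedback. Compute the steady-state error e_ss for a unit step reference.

0

The open loop C(s)P(s) has a pole at the origin (type 1), so the static position error constant is infinite and e_ss = 1/(1+∞) = 0.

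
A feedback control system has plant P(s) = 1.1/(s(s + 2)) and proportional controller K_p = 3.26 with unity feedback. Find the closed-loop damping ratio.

ζ = 0.528

The closed-loop denominator is s(s+2) + 3.26·1.1 = s² + 2s + 3.586.
Matching s² + 2ζω_n s + ω_n²: ω_n = √3.586 = 1.894 rad/s and 2ζω_n = 2, so ζ = 2/(2·1.894) = 0.528.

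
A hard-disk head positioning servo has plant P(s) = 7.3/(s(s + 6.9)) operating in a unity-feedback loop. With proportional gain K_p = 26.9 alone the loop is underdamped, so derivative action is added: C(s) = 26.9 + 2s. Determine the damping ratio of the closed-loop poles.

ζ = 0.767

Forward path: (26.9 + 2s)·7.3/(s(s+6.9)). The closed-loop characteristic equation is s² + (6.9 + 7.3·2)s + 7.3·26.9 = 0.
That is s² + 21.5s + 196.4 = 0, so ω_n = 14.01 rad/s and ζ = 21.5/(2·14.01) = 0.7671.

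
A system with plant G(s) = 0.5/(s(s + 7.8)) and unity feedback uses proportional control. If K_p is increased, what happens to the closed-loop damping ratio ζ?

ζ = 7.8/(2√(0.5K_p)); increasing K_p raises the denominator, so ζ falls.

decrease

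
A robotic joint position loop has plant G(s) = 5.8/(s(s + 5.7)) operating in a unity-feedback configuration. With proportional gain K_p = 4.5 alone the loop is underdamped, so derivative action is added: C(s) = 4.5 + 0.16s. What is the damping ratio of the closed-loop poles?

Forward path: (4.5 + 0.16s)·5.8/(s(s+5.7)). The closed-loop characteristic equation is s² + (5.7 + 5.8·0.16)s + 5.8·4.5 = 0.
That is s² + 6.628s + 26.1 = 0, so ω_n = 5.109 rad/s and ζ = 6.628/(2·5.109) = 0.6487.

ζ = 0.649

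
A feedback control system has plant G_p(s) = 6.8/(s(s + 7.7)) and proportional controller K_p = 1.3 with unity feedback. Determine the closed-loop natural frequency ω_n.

ω_n = 2.97 rad/s

1 + K_p·G_p(s) = 0 gives s² + 7.7s + 8.84 = 0.
Matching s² + 2ζω_n s + ω_n²: ω_n = √8.84 = 2.973 rad/s and 2ζω_n = 7.7, so ζ = 7.7/(2·2.973) = 1.29.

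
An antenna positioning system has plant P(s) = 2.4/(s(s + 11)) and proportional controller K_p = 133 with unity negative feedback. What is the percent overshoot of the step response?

36.2%

From 1 + K_pP(s) = 0: s² + 11s + 319.2 = 0 ⇒ ω_n = 17.87, ζ = 0.3078.
%OS = 100·exp(−πζ/√(1−ζ²)) = 100·exp(−π·0.3078/√0.9052) = 36.2%.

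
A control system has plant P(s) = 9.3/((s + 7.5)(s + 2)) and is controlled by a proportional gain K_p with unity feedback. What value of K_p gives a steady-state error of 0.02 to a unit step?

K_p = 79

For a type-0 loop with proportional control, e_ss = 1/(1 + K_p·P(0)).
P(0) = 0.62. Require 1/(1 + K_p·0.62) = 0.02, so 1 + 0.62·K_p = 50.
K_p = (50 − 1)/0.62 = 79.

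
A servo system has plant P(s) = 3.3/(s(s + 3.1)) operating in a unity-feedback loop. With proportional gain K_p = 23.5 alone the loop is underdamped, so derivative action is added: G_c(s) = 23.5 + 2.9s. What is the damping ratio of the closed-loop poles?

Forward path: (23.5 + 2.9s)·3.3/(s(s+3.1)). The closed-loop characteristic equation is s² + (3.1 + 3.3·2.9)s + 3.3·23.5 = 0.
That is s² + 12.67s + 77.55 = 0, so ω_n = 8.806 rad/s and ζ = 12.67/(2·8.806) = 0.7194.

ζ = 0.719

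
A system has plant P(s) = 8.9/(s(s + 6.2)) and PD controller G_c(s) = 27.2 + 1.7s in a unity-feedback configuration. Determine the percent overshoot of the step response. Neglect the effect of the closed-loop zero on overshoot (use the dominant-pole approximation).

Forward path: (27.2 + 1.7s)·8.9/(s(s+6.2)). The closed-loop characteristic equation is s² + (6.2 + 8.9·1.7)s + 8.9·27.2 = 0.
That is s² + 21.33s + 242.1 = 0, so ω_n = 15.56 rad/s and ζ = 21.33/(2·15.56) = 0.6855.
%OS = 100·exp(−πζ/√(1−ζ²)) = 5.19%.

5.19%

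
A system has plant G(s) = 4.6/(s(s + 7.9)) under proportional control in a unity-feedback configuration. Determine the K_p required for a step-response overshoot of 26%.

K_p = 21.8

From %OS = 100·exp(−πζ/√(1−ζ²)) = 26%, ζ = −ln(0.26)/√(π²+ln²(0.26)) = 0.3941.
Characteristic equation s² + 7.9s + 4.6K_p = 0 gives ζ = 7.9/(2√(4.6K_p)).
Setting ζ = 0.3941: √(4.6K_p) = 7.9/(2·0.3941) = 10.02, so K_p = 100.5/4.6 = 21.8.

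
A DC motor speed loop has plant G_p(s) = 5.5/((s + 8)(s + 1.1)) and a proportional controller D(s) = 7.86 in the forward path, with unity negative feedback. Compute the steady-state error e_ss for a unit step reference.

0.169

The loop is type 0. Static position error constant K_pos = D(0)·G_p(0) = 7.86·0.625 = 4.913.
Steady-state error to a unit step: e_ss = 1/(1+K_pos) = 1/5.913 = 0.169.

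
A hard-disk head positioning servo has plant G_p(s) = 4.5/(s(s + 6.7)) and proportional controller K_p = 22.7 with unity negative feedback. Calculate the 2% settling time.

T_s ≈ 1.19 s

Closed-loop characteristic equation: s² + 6.7s + 102.1 = 0, so ω_n = 10.11 rad/s and ζ = 6.7/(2·10.11) = 0.3315.
2% settling time T_s ≈ 4/(ζω_n) = 4/3.35 = 1.19 s.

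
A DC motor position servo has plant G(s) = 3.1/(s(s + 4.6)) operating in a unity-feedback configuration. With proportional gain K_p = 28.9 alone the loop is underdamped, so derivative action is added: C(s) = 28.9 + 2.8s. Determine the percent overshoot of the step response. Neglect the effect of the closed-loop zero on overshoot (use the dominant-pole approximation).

Forward path: (28.9 + 2.8s)·3.1/(s(s+4.6)). The closed-loop characteristic equation is s² + (4.6 + 3.1·2.8)s + 3.1·28.9 = 0.
That is s² + 13.28s + 89.59 = 0, so ω_n = 9.465 rad/s and ζ = 13.28/(2·9.465) = 0.7015.
%OS = 100·exp(−πζ/√(1−ζ²)) = 4.54%.

4.54%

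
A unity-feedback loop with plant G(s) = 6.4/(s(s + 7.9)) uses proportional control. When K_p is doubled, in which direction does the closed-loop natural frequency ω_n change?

increase

ω_n = √(6.4·K_p), which grows with K_p.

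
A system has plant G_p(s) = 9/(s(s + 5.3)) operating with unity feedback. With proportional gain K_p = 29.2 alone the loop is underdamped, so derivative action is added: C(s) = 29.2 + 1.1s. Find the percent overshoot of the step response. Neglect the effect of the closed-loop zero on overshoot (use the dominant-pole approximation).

18.9%

Forward path: (29.2 + 1.1s)·9/(s(s+5.3)). The closed-loop characteristic equation is s² + (5.3 + 9·1.1)s + 9·29.2 = 0.
That is s² + 15.2s + 262.8 = 0, so ω_n = 16.21 rad/s and ζ = 15.2/(2·16.21) = 0.4688.
%OS = 100·exp(−πζ/√(1−ζ²)) = 18.9%.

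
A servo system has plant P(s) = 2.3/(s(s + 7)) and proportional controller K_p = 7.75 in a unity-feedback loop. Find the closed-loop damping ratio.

ζ = 0.829

The closed-loop denominator is s(s+7) + 7.75·2.3 = s² + 7s + 17.82.
Matching s² + 2ζω_n s + ω_n²: ω_n = √17.82 = 4.222 rad/s and 2ζω_n = 7, so ζ = 7/(2·4.222) = 0.829.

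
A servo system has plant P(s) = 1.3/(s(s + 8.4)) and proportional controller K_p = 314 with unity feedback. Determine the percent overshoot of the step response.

51.3%

Closed-loop characteristic equation: s² + 8.4s + 408.2 = 0, so ω_n = 20.2 rad/s and ζ = 8.4/(2·20.2) = 0.2079.
%OS = 100·exp(−πζ/√(1−ζ²)) = 100·exp(−π·0.2079/√0.9568) = 51.3%.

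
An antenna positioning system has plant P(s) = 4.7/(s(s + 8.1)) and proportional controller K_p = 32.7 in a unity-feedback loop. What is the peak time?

The closed-loop denominator s² + 8.1s + 153.7 gives ω_n = √153.7 = 12.4 and ζ = 8.1/(2ω_n) = 0.3267.
Damped frequency ω_d = ω_n√(1−ζ²) = 11.72 rad/s, so peak time T_p = π/ω_d = 0.268 s.

T_p = 0.268 s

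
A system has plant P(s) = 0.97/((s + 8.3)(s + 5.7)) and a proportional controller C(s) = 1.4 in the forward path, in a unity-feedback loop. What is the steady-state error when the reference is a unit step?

The loop is type 0. Static position error constant K_pos = C(0)·P(0) = 1.4·0.0205 = 0.0287.
Steady-state error to a unit step: e_ss = 1/(1+K_pos) = 1/1.029 = 0.972.

0.972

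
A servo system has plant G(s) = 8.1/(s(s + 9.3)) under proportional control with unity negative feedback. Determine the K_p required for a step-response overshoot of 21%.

From %OS = 100·exp(−πζ/√(1−ζ²)) = 21%, ζ = −ln(0.21)/√(π²+ln²(0.21)) = 0.4449.
Characteristic equation s² + 9.3s + 8.1K_p = 0 gives ζ = 9.3/(2√(8.1K_p)).
Setting ζ = 0.4449: √(8.1K_p) = 9.3/(2·0.4449) = 10.45, so K_p = 109.2/8.1 = 13.5.

K_p = 13.5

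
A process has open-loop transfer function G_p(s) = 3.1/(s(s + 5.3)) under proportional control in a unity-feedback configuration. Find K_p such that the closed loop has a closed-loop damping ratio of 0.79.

Closed-loop characteristic equation: s² + 5.3s + K_p·3.1 = 0.
So ω_n = √(3.1K_p) and 2ζω_n = 5.3, giving ζ = 5.3/(2√(3.1K_p)).
Setting ζ = 0.79: √(3.1K_p) = 5.3/(2·0.79) = 3.354, so K_p = 11.25/3.1 = 3.63.

K_p = 3.63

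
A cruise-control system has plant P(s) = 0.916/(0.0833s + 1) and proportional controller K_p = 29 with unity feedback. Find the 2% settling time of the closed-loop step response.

Closed loop: T(s) = K_p·P/(1+K_p·P) = 26.56/(0.0833s + 1 + 26.56), with pole at s = −(1 + 26.56)/0.0833 = −330.9.
τ = 1/330.9 = 0.003022 s, so 2% settling time ≈ 4τ = 0.0121 s.

T_s ≈ 0.0121 s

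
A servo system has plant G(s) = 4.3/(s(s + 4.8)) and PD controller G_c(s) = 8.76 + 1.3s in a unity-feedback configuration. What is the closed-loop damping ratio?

ζ = 0.846

Forward path: (8.76 + 1.3s)·4.3/(s(s+4.8)). The closed-loop characteristic equation is s² + (4.8 + 4.3·1.3)s + 4.3·8.76 = 0.
That is s² + 10.39s + 37.67 = 0, so ω_n = 6.137 rad/s and ζ = 10.39/(2·6.137) = 0.8464.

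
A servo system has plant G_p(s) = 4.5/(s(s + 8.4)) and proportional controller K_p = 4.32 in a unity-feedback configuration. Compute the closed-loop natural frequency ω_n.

1 + K_p·G_p(s) = 0 gives s² + 8.4s + 19.44 = 0.
So ω_n² = 19.44 ⇒ ω_n = 4.409 rad/s, and ζ = 8.4/(2ω_n) = 0.953.

ω_n = 4.41 rad/s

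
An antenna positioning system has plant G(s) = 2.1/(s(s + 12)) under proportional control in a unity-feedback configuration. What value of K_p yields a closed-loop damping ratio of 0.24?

Closed-loop characteristic equation: s² + 12s + K_p·2.1 = 0.
So ω_n = √(2.1K_p) and 2ζω_n = 12, giving ζ = 12/(2√(2.1K_p)).
Setting ζ = 0.24: √(2.1K_p) = 12/(2·0.24) = 25, so K_p = 625/2.1 = 298.

K_p = 298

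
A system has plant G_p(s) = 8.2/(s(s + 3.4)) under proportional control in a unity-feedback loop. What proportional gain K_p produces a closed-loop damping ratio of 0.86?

Closed-loop characteristic equation: s² + 3.4s + K_p·8.2 = 0.
So ω_n = √(8.2K_p) and 2ζω_n = 3.4, giving ζ = 3.4/(2√(8.2K_p)).
Setting ζ = 0.86: √(8.2K_p) = 3.4/(2·0.86) = 1.977, so K_p = 3.908/8.2 = 0.477.

K_p = 0.477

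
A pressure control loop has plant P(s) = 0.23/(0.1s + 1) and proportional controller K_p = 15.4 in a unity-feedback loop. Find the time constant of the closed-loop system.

τ = 0.022 s

Closed loop: T(s) = K_p·P/(1+K_p·P) = 3.542/(0.1s + 1 + 3.542), with pole at s = −(1 + 3.542)/0.1 = −45.42.
Closed-loop time constant τ = 1/45.42 = 0.022 s.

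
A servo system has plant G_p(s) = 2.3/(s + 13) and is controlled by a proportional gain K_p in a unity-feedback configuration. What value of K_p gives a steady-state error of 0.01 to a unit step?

K_p = 560

The loop is type 0, so e_ss(step) = 1/(1 + K_pos) with K_pos = K_p·G_p(0).
G_p(0) = 0.1769. Require 1/(1 + K_p·0.1769) = 0.01, so 1 + 0.1769·K_p = 100.
K_p = (100 − 1)/0.1769 = 560.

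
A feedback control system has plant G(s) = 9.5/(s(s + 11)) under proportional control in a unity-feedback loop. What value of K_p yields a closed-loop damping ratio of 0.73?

K_p = 5.98

Closed-loop characteristic equation: s² + 11s + K_p·9.5 = 0.
So ω_n = √(9.5K_p) and 2ζω_n = 11, giving ζ = 11/(2√(9.5K_p)).
Setting ζ = 0.73: √(9.5K_p) = 11/(2·0.73) = 7.534, so K_p = 56.76/9.5 = 5.98.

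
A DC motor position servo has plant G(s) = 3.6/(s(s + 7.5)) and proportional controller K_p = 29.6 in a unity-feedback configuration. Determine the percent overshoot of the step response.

29.4%

Closed-loop characteristic equation: s² + 7.5s + 106.6 = 0, so ω_n = 10.32 rad/s and ζ = 7.5/(2·10.32) = 0.3633.
%OS = 100·exp(−πζ/√(1−ζ²)) = 100·exp(−π·0.3633/√0.868) = 29.4%.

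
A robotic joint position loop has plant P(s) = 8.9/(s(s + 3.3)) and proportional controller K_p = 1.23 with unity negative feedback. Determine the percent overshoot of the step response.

Closed-loop characteristic equation: s² + 3.3s + 10.95 = 0, so ω_n = 3.309 rad/s and ζ = 3.3/(2·3.309) = 0.4987.
%OS = 100·exp(−πζ/√(1−ζ²)) = 100·exp(−π·0.4987/√0.7513) = 16.4%.

16.4%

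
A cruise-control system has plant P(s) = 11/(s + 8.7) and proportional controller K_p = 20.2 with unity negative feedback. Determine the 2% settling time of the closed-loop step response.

Closed-loop transfer function: T(s) = K_p·P(s)/(1 + K_p·P(s)) = 222.2/(s + 8.7 + 222.2) = 222.2/(s + 230.9).
Time constant τ = 1/230.9 = 0.004331 s, so the 2% settling time is about 4τ = 0.0173 s.

T_s ≈ 0.0173 s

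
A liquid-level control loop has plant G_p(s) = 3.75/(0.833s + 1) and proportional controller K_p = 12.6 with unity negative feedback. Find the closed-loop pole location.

s = -57.92

Closed loop: T(s) = K_p·G_p/(1+K_p·G_p) = 47.25/(0.833s + 1 + 47.25), with pole at s = −(1 + 47.25)/0.833 = −57.92.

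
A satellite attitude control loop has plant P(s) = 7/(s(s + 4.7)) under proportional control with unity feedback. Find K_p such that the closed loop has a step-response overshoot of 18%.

K_p = 3.44

From %OS = 100·exp(−πζ/√(1−ζ²)) = 18%, ζ = −ln(0.18)/√(π²+ln²(0.18)) = 0.4791.
Characteristic equation s² + 4.7s + 7K_p = 0 gives ζ = 4.7/(2√(7K_p)).
Setting ζ = 0.4791: √(7K_p) = 4.7/(2·0.4791) = 4.905, so K_p = 24.06/7 = 3.44.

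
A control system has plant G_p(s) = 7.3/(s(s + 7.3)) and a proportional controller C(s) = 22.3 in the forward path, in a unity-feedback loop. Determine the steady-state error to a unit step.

The open loop C(s)G_p(s) has a pole at the origin (type 1), so the static position error constant is infinite and e_ss = 1/(1+∞) = 0.

0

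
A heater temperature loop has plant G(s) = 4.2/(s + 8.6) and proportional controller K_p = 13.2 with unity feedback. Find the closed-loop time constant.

Closed-loop transfer function: T(s) = K_p·G(s)/(1 + K_p·G(s)) = 55.44/(s + 8.6 + 55.44) = 55.44/(s + 64.04).
Time constant τ = 1/64.04 = 0.0156 s.

τ = 0.0156 s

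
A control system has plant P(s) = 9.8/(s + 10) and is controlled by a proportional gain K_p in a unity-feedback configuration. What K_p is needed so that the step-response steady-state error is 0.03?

K_p = 33

For a type-0 loop with proportional control, e_ss = 1/(1 + K_p·P(0)).
P(0) = 0.98. Require 1/(1 + K_p·0.98) = 0.03, so 1 + 0.98·K_p = 33.33.
K_p = (33.33 − 1)/0.98 = 33.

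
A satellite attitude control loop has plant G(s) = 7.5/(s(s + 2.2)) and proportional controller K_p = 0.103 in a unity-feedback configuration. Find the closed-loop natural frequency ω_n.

ω_n = 0.879 rad/s

With unity feedback the closed-loop characteristic equation is s² + 2.2s + 0.103·7.5 = s² + 2.2s + 0.7725 = 0.
Matching s² + 2ζω_n s + ω_n²: ω_n = √0.7725 = 0.8789 rad/s and 2ζω_n = 2.2, so ζ = 2.2/(2·0.8789) = 1.25.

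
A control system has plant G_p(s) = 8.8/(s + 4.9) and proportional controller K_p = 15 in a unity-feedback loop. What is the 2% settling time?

Closed-loop transfer function: T(s) = K_p·G_p(s)/(1 + K_p·G_p(s)) = 132/(s + 4.9 + 132) = 132/(s + 136.9).
Time constant τ = 1/136.9 = 0.007305 s, so the 2% settling time is about 4τ = 0.0292 s.

T_s ≈ 0.0292 s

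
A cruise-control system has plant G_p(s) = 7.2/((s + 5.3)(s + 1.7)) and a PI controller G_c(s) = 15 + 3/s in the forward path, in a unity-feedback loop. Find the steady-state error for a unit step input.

0

The open loop G_c(s)G_p(s) has a pole at the origin (type 1), so the static position error constant is infinite and e_ss = 1/(1+∞) = 0.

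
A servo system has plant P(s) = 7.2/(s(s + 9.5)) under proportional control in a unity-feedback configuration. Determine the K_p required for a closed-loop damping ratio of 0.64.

Closed-loop characteristic equation: s² + 9.5s + K_p·7.2 = 0.
So ω_n = √(7.2K_p) and 2ζω_n = 9.5, giving ζ = 9.5/(2√(7.2K_p)).
Setting ζ = 0.64: √(7.2K_p) = 9.5/(2·0.64) = 7.422, so K_p = 55.08/7.2 = 7.65.

K_p = 7.65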